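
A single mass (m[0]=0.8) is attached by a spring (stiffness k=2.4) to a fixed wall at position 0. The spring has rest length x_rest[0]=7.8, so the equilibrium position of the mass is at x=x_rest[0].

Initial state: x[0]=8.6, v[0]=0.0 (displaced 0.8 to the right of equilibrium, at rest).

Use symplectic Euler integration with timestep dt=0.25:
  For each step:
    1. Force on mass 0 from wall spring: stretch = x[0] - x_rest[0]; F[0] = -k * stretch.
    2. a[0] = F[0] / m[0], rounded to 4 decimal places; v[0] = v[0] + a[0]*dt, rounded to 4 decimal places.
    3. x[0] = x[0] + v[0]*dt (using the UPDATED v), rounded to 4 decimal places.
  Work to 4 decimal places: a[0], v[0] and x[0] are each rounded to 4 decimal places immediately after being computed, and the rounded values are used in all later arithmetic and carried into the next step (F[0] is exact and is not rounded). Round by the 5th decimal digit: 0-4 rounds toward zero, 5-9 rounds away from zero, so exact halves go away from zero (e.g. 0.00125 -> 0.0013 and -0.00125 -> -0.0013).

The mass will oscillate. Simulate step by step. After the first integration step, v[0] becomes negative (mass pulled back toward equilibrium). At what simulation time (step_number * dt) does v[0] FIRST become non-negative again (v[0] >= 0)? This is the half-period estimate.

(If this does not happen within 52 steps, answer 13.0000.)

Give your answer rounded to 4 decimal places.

Step 0: x=[8.6000] v=[0.0000]
Step 1: x=[8.4500] v=[-0.6000]
Step 2: x=[8.1781] v=[-1.0875]
Step 3: x=[7.8353] v=[-1.3711]
Step 4: x=[7.4859] v=[-1.3976]
Step 5: x=[7.1954] v=[-1.1620]
Step 6: x=[7.0183] v=[-0.7086]
Step 7: x=[6.9877] v=[-0.1223]
Step 8: x=[7.1094] v=[0.4869]
First v>=0 after going negative at step 8, time=2.0000

Answer: 2.0000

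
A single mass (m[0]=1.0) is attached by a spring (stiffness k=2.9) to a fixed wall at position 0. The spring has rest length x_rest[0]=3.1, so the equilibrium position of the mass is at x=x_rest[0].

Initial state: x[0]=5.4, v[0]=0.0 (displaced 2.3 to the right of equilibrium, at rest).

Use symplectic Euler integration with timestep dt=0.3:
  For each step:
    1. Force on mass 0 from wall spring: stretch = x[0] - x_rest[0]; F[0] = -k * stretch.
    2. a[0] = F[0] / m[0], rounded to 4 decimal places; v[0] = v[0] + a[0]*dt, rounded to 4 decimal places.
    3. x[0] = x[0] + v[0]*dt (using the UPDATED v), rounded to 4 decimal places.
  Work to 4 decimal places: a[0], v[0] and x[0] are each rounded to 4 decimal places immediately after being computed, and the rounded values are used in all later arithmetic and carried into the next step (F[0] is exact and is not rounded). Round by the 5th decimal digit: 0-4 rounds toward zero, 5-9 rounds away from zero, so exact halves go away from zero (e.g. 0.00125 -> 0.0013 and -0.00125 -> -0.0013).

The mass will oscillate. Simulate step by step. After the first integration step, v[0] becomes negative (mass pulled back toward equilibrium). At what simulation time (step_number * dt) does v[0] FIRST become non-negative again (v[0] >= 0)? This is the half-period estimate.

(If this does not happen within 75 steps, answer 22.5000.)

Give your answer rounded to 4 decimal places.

Step 0: x=[5.4000] v=[0.0000]
Step 1: x=[4.7997] v=[-2.0010]
Step 2: x=[3.7558] v=[-3.4797]
Step 3: x=[2.5407] v=[-4.0502]
Step 4: x=[1.4716] v=[-3.5636]
Step 5: x=[0.8275] v=[-2.1469]
Step 6: x=[0.7766] v=[-0.1698]
Step 7: x=[1.3321] v=[1.8516]
First v>=0 after going negative at step 7, time=2.1000

Answer: 2.1000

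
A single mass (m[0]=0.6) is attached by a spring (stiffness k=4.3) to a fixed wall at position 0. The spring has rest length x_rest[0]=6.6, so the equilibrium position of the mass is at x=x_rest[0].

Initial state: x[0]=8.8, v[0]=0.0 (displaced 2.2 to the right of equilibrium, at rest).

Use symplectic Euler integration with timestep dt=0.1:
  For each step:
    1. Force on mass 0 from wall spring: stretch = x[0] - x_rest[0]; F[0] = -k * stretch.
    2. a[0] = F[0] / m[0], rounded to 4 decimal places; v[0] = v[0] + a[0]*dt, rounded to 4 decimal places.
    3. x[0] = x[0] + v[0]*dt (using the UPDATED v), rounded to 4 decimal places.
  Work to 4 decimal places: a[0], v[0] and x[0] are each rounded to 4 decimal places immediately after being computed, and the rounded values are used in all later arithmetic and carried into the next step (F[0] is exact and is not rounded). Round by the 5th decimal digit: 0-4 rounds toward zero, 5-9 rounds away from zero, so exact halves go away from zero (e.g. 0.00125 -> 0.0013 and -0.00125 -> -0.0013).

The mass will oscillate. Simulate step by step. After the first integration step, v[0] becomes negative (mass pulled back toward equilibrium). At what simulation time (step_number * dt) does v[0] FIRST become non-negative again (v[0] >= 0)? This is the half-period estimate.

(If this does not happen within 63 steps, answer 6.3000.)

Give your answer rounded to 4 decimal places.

Answer: 1.2000

Derivation:
Step 0: x=[8.8000] v=[0.0000]
Step 1: x=[8.6423] v=[-1.5767]
Step 2: x=[8.3383] v=[-3.0404]
Step 3: x=[7.9097] v=[-4.2862]
Step 4: x=[7.3872] v=[-5.2248]
Step 5: x=[6.8083] v=[-5.7890]
Step 6: x=[6.2145] v=[-5.9383]
Step 7: x=[5.6483] v=[-5.6620]
Step 8: x=[5.1503] v=[-4.9800]
Step 9: x=[4.7562] v=[-3.9411]
Step 10: x=[4.4942] v=[-2.6197]
Step 11: x=[4.3832] v=[-1.1105]
Step 12: x=[4.4310] v=[0.4782]
First v>=0 after going negative at step 12, time=1.2000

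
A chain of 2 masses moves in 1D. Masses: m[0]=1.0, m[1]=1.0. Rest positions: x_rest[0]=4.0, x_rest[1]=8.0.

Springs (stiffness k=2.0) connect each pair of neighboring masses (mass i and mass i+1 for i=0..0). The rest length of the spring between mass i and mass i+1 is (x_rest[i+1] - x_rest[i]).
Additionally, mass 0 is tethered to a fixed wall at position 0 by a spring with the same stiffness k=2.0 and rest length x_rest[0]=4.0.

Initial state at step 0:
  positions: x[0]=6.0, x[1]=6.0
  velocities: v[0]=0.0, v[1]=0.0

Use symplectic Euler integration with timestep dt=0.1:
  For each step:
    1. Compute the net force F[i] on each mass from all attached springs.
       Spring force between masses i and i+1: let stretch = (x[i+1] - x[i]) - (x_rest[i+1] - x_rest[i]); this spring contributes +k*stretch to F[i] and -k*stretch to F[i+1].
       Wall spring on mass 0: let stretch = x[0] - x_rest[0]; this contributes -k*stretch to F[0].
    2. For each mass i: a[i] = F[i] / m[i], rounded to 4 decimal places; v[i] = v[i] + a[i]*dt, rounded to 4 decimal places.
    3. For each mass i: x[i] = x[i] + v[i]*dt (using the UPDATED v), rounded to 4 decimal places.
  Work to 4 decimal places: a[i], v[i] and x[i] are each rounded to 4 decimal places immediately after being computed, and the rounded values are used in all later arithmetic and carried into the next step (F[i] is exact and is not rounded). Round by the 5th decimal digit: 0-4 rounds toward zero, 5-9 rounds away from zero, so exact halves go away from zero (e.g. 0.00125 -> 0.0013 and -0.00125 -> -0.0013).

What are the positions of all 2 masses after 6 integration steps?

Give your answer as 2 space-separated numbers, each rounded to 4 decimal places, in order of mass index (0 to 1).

Step 0: x=[6.0000 6.0000] v=[0.0000 0.0000]
Step 1: x=[5.8800 6.0800] v=[-1.2000 0.8000]
Step 2: x=[5.6464 6.2360] v=[-2.3360 1.5600]
Step 3: x=[5.3117 6.4602] v=[-3.3474 2.2421]
Step 4: x=[4.8937 6.7414] v=[-4.1800 2.8124]
Step 5: x=[4.4148 7.0657] v=[-4.7892 3.2429]
Step 6: x=[3.9006 7.4170] v=[-5.1420 3.5127]

Answer: 3.9006 7.4170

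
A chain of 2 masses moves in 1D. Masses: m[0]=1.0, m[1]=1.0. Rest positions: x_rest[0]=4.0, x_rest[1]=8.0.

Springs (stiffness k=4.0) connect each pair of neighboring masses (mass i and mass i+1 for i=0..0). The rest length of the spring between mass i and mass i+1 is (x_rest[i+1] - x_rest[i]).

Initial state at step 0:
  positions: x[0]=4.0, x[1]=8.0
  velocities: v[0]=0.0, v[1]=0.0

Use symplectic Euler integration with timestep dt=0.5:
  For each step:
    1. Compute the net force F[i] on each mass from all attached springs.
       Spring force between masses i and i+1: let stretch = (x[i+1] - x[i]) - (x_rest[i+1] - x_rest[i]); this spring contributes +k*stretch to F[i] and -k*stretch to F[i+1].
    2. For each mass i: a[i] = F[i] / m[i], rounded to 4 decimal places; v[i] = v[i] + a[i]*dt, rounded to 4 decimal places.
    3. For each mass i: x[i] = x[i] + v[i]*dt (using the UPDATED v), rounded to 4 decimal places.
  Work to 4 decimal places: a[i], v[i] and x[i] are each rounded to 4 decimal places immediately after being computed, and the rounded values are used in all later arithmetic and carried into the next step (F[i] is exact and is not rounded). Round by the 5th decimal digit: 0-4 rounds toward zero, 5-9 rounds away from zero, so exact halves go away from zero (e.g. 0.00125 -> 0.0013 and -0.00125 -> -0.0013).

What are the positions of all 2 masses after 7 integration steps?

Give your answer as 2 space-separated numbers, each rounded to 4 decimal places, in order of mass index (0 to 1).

Step 0: x=[4.0000 8.0000] v=[0.0000 0.0000]
Step 1: x=[4.0000 8.0000] v=[0.0000 0.0000]
Step 2: x=[4.0000 8.0000] v=[0.0000 0.0000]
Step 3: x=[4.0000 8.0000] v=[0.0000 0.0000]
Step 4: x=[4.0000 8.0000] v=[0.0000 0.0000]
Step 5: x=[4.0000 8.0000] v=[0.0000 0.0000]
Step 6: x=[4.0000 8.0000] v=[0.0000 0.0000]
Step 7: x=[4.0000 8.0000] v=[0.0000 0.0000]

Answer: 4.0000 8.0000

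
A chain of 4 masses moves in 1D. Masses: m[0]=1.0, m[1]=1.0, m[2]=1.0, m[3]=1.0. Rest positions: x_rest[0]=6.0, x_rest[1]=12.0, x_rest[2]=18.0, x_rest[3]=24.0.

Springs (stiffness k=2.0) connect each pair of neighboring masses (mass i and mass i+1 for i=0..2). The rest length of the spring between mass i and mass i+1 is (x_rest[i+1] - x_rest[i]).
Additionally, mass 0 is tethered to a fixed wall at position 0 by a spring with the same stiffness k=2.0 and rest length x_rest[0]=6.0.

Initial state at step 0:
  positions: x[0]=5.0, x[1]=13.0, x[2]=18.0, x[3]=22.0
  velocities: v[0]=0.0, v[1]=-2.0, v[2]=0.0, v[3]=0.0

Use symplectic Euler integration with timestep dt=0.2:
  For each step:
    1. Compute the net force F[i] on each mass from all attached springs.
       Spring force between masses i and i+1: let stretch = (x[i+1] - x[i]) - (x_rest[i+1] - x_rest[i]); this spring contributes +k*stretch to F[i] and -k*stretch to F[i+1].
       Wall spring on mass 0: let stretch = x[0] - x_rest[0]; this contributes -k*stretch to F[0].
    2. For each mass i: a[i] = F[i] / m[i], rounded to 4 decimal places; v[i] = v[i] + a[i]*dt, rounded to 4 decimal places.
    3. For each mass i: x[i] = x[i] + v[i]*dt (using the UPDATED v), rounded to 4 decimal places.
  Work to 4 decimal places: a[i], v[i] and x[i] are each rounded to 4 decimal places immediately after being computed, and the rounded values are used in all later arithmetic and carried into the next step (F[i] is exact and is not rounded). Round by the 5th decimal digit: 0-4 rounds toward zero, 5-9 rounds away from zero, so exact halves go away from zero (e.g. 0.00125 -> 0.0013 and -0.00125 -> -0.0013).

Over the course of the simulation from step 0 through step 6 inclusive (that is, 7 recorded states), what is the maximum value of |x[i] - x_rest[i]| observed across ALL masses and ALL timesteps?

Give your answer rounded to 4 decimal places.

Step 0: x=[5.0000 13.0000 18.0000 22.0000] v=[0.0000 -2.0000 0.0000 0.0000]
Step 1: x=[5.2400 12.3600 17.9200 22.1600] v=[1.2000 -3.2000 -0.4000 0.8000]
Step 2: x=[5.6304 11.5952 17.7344 22.4608] v=[1.9520 -3.8240 -0.9280 1.5040]
Step 3: x=[6.0476 10.8444 17.4358 22.8635] v=[2.0858 -3.7542 -1.4931 2.0134]
Step 4: x=[6.3647 10.2371 17.0441 23.3120] v=[1.5855 -3.0364 -1.9586 2.2423]
Step 5: x=[6.4824 9.8646 16.6093 23.7390] v=[0.5886 -1.8626 -2.1742 2.1351]
Step 6: x=[6.3521 9.7611 16.2053 24.0756] v=[-0.6515 -0.5176 -2.0202 1.6832]
Max displacement = 2.2389

Answer: 2.2389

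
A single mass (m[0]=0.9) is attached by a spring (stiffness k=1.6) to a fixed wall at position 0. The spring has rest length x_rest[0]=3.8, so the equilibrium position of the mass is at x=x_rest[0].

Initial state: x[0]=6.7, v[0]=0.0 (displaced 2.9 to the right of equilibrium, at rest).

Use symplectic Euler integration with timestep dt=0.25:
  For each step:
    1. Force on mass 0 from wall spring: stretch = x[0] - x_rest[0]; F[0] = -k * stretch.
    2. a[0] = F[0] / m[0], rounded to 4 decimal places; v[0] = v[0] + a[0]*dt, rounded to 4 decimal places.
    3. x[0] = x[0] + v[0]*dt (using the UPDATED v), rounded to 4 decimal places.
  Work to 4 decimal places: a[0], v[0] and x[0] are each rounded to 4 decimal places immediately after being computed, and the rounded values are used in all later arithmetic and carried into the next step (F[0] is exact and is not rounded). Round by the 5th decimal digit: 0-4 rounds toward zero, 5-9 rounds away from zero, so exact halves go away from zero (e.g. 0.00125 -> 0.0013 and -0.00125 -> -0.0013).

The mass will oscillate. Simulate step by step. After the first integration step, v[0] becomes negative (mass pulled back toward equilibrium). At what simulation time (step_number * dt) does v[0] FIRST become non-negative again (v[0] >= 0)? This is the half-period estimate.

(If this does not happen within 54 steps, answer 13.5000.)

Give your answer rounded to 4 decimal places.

Answer: 2.5000

Derivation:
Step 0: x=[6.7000] v=[0.0000]
Step 1: x=[6.3778] v=[-1.2889]
Step 2: x=[5.7692] v=[-2.4346]
Step 3: x=[4.9418] v=[-3.3098]
Step 4: x=[3.9875] v=[-3.8173]
Step 5: x=[3.0124] v=[-3.9006]
Step 6: x=[2.1248] v=[-3.5506]
Step 7: x=[1.4233] v=[-2.8061]
Step 8: x=[0.9859] v=[-1.7498]
Step 9: x=[0.8611] v=[-0.4991]
Step 10: x=[1.0629] v=[0.8071]
First v>=0 after going negative at step 10, time=2.5000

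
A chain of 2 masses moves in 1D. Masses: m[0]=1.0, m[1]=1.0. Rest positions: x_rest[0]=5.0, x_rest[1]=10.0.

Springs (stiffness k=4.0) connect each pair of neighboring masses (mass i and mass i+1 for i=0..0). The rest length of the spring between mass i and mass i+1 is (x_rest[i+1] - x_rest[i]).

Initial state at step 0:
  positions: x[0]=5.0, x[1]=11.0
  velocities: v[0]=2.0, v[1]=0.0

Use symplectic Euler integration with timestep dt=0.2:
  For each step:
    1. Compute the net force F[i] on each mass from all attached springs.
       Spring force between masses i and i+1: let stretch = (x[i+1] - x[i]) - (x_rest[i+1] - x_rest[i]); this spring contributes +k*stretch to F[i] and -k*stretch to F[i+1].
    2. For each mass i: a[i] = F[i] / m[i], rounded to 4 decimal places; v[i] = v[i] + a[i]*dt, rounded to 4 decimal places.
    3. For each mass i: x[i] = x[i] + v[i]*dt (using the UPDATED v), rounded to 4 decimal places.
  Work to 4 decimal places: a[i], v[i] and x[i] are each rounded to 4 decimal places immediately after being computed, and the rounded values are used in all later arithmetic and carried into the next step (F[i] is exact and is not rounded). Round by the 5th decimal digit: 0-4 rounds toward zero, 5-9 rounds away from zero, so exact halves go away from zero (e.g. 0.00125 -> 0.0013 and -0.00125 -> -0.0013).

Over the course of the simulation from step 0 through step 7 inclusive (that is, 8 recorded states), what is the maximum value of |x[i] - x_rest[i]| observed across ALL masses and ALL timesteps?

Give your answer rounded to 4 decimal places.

Answer: 2.1210

Derivation:
Step 0: x=[5.0000 11.0000] v=[2.0000 0.0000]
Step 1: x=[5.5600 10.8400] v=[2.8000 -0.8000]
Step 2: x=[6.1648 10.6352] v=[3.0240 -1.0240]
Step 3: x=[6.6849 10.5151] v=[2.6003 -0.6003]
Step 4: x=[7.0178 10.5822] v=[1.6645 0.3355]
Step 5: x=[7.1210 10.8790] v=[0.5160 1.4840]
Step 6: x=[7.0255 11.3745] v=[-0.4776 2.4776]
Step 7: x=[6.8258 11.9742] v=[-0.9984 2.9984]
Max displacement = 2.1210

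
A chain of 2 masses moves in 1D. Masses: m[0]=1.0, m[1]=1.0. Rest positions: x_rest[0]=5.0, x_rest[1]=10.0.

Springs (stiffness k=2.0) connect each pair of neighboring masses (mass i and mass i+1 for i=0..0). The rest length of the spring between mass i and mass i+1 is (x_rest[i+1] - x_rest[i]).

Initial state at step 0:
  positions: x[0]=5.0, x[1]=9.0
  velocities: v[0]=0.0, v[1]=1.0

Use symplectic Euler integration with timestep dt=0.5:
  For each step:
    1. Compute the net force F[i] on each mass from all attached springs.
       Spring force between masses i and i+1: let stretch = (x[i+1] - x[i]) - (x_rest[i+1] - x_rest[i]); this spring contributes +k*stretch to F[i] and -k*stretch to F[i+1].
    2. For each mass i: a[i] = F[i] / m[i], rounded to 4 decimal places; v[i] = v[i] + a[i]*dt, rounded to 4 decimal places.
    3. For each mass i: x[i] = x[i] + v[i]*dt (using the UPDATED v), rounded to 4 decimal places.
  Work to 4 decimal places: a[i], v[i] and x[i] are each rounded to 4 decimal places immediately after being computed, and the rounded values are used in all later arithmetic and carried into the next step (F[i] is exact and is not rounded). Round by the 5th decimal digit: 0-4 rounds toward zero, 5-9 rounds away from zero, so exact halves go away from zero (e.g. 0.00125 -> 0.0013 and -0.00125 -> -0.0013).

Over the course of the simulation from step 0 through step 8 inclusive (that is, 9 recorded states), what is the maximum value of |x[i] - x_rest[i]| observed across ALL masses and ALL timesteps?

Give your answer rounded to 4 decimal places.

Step 0: x=[5.0000 9.0000] v=[0.0000 1.0000]
Step 1: x=[4.5000 10.0000] v=[-1.0000 2.0000]
Step 2: x=[4.2500 10.7500] v=[-0.5000 1.5000]
Step 3: x=[4.7500 10.7500] v=[1.0000 0.0000]
Step 4: x=[5.7500 10.2500] v=[2.0000 -1.0000]
Step 5: x=[6.5000 10.0000] v=[1.5000 -0.5000]
Step 6: x=[6.5000 10.5000] v=[0.0000 1.0000]
Step 7: x=[6.0000 11.5000] v=[-1.0000 2.0000]
Step 8: x=[5.7500 12.2500] v=[-0.5000 1.5000]
Max displacement = 2.2500

Answer: 2.2500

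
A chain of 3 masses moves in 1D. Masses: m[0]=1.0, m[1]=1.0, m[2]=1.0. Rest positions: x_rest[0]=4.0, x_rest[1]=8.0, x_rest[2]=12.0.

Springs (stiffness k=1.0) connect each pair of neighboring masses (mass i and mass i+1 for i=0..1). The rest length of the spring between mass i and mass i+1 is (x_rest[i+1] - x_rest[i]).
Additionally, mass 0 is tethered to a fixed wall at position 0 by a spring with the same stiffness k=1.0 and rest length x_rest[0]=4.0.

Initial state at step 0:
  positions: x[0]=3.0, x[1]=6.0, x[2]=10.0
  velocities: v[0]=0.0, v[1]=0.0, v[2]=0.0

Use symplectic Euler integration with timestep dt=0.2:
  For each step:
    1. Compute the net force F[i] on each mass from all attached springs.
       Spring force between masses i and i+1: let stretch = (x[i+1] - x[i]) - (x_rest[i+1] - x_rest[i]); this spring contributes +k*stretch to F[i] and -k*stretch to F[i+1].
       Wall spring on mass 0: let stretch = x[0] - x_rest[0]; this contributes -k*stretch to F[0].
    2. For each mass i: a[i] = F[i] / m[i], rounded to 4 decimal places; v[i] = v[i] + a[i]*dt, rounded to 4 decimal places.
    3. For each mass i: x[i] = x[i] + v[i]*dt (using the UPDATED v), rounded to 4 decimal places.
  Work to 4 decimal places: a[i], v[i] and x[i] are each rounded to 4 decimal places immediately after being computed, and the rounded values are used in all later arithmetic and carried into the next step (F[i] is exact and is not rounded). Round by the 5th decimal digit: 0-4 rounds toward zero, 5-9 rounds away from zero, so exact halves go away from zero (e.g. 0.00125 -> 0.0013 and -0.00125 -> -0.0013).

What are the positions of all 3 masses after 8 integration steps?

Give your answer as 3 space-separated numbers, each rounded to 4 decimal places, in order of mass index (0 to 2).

Answer: 3.2341 6.9230 10.2578

Derivation:
Step 0: x=[3.0000 6.0000 10.0000] v=[0.0000 0.0000 0.0000]
Step 1: x=[3.0000 6.0400 10.0000] v=[0.0000 0.2000 0.0000]
Step 2: x=[3.0016 6.1168 10.0016] v=[0.0080 0.3840 0.0080]
Step 3: x=[3.0077 6.2244 10.0078] v=[0.0307 0.5379 0.0310]
Step 4: x=[3.0222 6.3546 10.0227] v=[0.0725 0.6512 0.0743]
Step 5: x=[3.0491 6.4983 10.0508] v=[0.1345 0.7183 0.1407]
Step 6: x=[3.0920 6.6461 10.0968] v=[0.2145 0.7390 0.2302]
Step 7: x=[3.1534 6.7898 10.1648] v=[0.3069 0.7183 0.3401]
Step 8: x=[3.2341 6.9230 10.2578] v=[0.4035 0.6660 0.4651]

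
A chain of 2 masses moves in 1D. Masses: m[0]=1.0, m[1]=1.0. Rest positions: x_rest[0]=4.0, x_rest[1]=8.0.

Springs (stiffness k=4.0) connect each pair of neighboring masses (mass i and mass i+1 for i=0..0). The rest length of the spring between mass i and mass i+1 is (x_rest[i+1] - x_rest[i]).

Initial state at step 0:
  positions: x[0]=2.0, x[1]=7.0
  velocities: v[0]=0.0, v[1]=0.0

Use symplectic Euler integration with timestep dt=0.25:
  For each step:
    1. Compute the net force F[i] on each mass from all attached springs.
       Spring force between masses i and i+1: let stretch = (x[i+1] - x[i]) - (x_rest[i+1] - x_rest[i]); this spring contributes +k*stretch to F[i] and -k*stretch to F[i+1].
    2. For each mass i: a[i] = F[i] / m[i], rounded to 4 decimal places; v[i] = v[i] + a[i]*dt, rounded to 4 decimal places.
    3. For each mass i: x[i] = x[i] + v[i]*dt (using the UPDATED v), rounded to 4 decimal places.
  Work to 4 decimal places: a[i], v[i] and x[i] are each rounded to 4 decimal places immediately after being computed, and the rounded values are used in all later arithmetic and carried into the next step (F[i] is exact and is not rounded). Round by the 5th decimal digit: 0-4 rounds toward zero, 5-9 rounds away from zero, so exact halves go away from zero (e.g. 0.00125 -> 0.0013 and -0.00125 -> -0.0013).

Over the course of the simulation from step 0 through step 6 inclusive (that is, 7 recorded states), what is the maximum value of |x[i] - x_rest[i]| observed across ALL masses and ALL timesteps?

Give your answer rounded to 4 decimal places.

Step 0: x=[2.0000 7.0000] v=[0.0000 0.0000]
Step 1: x=[2.2500 6.7500] v=[1.0000 -1.0000]
Step 2: x=[2.6250 6.3750] v=[1.5000 -1.5000]
Step 3: x=[2.9375 6.0625] v=[1.2500 -1.2500]
Step 4: x=[3.0313 5.9688] v=[0.3750 -0.3750]
Step 5: x=[2.8594 6.1407] v=[-0.6875 0.6875]
Step 6: x=[2.5079 6.4923] v=[-1.4062 1.4062]
Max displacement = 2.0312

Answer: 2.0312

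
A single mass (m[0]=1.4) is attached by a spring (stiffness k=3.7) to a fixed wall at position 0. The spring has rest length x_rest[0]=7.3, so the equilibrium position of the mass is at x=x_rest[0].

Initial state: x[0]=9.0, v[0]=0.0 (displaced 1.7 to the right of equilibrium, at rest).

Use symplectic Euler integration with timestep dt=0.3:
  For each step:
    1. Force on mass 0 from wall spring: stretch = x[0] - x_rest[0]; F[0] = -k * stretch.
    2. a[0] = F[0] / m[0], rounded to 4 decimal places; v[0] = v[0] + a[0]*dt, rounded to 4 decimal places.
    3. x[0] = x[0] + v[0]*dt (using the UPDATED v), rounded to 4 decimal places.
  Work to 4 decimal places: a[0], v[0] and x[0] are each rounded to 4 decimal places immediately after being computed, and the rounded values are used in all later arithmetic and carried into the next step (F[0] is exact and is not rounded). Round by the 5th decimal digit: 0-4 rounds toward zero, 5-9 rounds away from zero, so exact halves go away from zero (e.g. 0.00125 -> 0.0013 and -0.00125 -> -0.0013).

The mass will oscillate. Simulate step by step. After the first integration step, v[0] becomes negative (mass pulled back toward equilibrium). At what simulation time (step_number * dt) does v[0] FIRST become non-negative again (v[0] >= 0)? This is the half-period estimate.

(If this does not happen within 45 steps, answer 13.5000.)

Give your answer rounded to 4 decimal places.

Step 0: x=[9.0000] v=[0.0000]
Step 1: x=[8.5956] v=[-1.3479]
Step 2: x=[7.8831] v=[-2.3751]
Step 3: x=[7.0319] v=[-2.8374]
Step 4: x=[6.2445] v=[-2.6248]
Step 5: x=[5.7081] v=[-1.7880]
Step 6: x=[5.5504] v=[-0.5258]
Step 7: x=[5.8088] v=[0.8614]
First v>=0 after going negative at step 7, time=2.1000

Answer: 2.1000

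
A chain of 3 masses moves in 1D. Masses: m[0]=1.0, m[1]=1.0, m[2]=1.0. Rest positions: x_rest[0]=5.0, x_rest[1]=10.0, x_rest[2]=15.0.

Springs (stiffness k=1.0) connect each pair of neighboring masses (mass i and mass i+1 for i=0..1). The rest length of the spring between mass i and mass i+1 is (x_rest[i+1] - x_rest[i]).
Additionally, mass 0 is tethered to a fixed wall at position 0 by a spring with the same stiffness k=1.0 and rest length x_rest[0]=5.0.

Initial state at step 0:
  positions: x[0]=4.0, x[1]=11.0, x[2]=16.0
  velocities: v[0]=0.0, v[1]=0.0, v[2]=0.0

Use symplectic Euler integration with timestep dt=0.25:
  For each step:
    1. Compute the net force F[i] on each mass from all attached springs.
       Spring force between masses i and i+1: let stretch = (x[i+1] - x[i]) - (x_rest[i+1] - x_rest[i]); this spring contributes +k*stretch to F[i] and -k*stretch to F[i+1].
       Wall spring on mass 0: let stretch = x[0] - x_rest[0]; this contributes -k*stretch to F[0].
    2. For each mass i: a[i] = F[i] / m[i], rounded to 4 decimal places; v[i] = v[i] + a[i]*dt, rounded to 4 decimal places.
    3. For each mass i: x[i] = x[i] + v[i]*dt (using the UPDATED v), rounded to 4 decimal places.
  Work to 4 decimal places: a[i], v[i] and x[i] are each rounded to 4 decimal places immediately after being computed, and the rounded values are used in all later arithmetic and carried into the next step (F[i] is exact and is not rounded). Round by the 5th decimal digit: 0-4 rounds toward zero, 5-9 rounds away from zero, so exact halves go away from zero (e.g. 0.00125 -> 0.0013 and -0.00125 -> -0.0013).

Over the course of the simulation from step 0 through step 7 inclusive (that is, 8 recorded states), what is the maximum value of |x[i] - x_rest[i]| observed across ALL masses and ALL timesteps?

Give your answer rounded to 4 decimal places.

Answer: 1.3288

Derivation:
Step 0: x=[4.0000 11.0000 16.0000] v=[0.0000 0.0000 0.0000]
Step 1: x=[4.1875 10.8750 16.0000] v=[0.7500 -0.5000 0.0000]
Step 2: x=[4.5313 10.6524 15.9922] v=[1.3750 -0.8906 -0.0313]
Step 3: x=[4.9744 10.3809 15.9631] v=[1.7725 -1.0859 -0.1163]
Step 4: x=[5.4445 10.1204 15.8976] v=[1.8805 -1.0420 -0.2619]
Step 5: x=[5.8666 9.9287 15.7836] v=[1.6884 -0.7667 -0.4562]
Step 6: x=[6.1759 9.8491 15.6161] v=[1.2373 -0.3185 -0.6699]
Step 7: x=[6.3288 9.9004 15.4007] v=[0.6116 0.2050 -0.8617]
Max displacement = 1.3288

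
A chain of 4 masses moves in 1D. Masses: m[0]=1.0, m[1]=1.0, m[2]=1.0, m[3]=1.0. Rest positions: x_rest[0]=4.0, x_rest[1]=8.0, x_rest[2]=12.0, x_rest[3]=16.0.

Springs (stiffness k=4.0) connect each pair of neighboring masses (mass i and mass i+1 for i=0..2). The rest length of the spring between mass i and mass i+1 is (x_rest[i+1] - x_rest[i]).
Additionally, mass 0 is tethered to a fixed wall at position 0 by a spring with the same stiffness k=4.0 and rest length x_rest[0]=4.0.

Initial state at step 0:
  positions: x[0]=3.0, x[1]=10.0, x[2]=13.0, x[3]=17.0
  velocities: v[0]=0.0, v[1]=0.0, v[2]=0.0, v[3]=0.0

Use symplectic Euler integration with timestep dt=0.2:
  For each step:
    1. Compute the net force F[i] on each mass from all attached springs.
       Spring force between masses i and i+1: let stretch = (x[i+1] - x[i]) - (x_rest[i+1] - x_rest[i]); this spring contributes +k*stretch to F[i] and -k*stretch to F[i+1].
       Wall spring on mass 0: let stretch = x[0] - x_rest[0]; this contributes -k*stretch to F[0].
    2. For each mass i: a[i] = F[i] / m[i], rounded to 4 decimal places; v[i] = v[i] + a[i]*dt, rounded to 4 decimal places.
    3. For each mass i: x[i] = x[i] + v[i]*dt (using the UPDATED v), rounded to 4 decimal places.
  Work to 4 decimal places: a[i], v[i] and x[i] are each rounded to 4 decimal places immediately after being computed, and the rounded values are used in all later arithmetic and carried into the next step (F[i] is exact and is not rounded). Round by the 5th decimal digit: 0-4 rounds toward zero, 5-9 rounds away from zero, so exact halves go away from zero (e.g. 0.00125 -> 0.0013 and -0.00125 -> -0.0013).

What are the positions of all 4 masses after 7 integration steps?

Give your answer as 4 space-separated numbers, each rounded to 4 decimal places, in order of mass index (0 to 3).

Step 0: x=[3.0000 10.0000 13.0000 17.0000] v=[0.0000 0.0000 0.0000 0.0000]
Step 1: x=[3.6400 9.3600 13.1600 17.0000] v=[3.2000 -3.2000 0.8000 0.0000]
Step 2: x=[4.6128 8.4128 13.3264 17.0256] v=[4.8640 -4.7360 0.8320 0.1280]
Step 3: x=[5.4556 7.6438 13.2985 17.0993] v=[4.2138 -3.8451 -0.1395 0.3686]
Step 4: x=[5.7756 7.4294 12.9740 17.2049] v=[1.5999 -1.0719 -1.6226 0.5280]
Step 5: x=[5.4361 7.8375 12.4393 17.2736] v=[-1.6975 2.0407 -2.6736 0.3433]
Step 6: x=[4.6110 8.5977 11.9418 17.2088] v=[-4.1253 3.8010 -2.4876 -0.3241]
Step 7: x=[3.6861 9.2551 11.7519 16.9413] v=[-4.6247 3.2869 -0.9493 -1.3377]

Answer: 3.6861 9.2551 11.7519 16.9413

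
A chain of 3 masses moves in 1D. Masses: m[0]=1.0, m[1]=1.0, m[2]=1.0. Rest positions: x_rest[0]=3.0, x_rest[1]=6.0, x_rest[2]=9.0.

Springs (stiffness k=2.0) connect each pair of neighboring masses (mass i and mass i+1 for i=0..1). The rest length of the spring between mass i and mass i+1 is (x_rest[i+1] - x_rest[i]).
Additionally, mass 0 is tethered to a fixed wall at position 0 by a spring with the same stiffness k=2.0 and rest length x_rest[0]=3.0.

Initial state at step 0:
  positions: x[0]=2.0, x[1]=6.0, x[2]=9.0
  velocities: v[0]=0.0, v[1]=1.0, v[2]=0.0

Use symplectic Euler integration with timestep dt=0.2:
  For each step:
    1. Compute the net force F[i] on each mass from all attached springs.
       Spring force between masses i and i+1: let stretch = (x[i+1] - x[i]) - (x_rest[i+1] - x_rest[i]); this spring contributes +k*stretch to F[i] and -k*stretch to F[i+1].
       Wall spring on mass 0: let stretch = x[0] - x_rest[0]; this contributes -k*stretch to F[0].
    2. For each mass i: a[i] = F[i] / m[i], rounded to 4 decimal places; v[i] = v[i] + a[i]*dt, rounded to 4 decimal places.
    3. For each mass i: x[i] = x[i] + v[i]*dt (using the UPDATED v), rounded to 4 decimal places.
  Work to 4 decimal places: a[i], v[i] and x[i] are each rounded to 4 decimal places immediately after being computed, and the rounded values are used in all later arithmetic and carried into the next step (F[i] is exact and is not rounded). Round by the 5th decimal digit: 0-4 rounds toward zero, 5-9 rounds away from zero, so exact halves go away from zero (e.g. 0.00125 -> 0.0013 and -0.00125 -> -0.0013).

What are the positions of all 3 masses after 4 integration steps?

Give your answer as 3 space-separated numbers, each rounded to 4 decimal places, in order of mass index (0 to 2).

Answer: 3.2991 6.0599 9.0590

Derivation:
Step 0: x=[2.0000 6.0000 9.0000] v=[0.0000 1.0000 0.0000]
Step 1: x=[2.1600 6.1200 9.0000] v=[0.8000 0.6000 0.0000]
Step 2: x=[2.4640 6.1536 9.0096] v=[1.5200 0.1680 0.0480]
Step 3: x=[2.8660 6.1205 9.0307] v=[2.0102 -0.1654 0.1056]
Step 4: x=[3.2991 6.0599 9.0590] v=[2.1656 -0.3031 0.1415]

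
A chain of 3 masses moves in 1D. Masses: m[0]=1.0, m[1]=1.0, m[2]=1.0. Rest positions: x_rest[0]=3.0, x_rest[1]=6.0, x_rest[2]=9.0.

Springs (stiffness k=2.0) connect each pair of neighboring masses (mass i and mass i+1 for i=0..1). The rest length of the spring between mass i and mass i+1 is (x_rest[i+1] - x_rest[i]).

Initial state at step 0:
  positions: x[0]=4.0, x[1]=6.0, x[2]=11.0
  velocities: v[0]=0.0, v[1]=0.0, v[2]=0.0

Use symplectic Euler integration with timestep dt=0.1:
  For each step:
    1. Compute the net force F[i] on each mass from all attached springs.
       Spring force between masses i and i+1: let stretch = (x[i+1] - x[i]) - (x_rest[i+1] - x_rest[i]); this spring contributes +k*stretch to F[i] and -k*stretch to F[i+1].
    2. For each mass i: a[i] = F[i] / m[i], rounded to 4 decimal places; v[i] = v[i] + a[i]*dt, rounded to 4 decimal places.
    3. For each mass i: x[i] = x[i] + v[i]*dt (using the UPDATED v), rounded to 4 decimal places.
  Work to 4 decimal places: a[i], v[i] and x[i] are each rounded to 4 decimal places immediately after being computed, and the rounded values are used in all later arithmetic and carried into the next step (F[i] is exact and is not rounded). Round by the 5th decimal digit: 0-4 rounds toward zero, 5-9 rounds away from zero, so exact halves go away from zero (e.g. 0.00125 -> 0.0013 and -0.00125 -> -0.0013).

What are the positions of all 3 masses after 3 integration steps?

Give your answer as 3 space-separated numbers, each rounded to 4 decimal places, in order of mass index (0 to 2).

Answer: 3.8879 6.3422 10.7699

Derivation:
Step 0: x=[4.0000 6.0000 11.0000] v=[0.0000 0.0000 0.0000]
Step 1: x=[3.9800 6.0600 10.9600] v=[-0.2000 0.6000 -0.4000]
Step 2: x=[3.9416 6.1764 10.8820] v=[-0.3840 1.1640 -0.7800]
Step 3: x=[3.8879 6.3422 10.7699] v=[-0.5370 1.6582 -1.1211]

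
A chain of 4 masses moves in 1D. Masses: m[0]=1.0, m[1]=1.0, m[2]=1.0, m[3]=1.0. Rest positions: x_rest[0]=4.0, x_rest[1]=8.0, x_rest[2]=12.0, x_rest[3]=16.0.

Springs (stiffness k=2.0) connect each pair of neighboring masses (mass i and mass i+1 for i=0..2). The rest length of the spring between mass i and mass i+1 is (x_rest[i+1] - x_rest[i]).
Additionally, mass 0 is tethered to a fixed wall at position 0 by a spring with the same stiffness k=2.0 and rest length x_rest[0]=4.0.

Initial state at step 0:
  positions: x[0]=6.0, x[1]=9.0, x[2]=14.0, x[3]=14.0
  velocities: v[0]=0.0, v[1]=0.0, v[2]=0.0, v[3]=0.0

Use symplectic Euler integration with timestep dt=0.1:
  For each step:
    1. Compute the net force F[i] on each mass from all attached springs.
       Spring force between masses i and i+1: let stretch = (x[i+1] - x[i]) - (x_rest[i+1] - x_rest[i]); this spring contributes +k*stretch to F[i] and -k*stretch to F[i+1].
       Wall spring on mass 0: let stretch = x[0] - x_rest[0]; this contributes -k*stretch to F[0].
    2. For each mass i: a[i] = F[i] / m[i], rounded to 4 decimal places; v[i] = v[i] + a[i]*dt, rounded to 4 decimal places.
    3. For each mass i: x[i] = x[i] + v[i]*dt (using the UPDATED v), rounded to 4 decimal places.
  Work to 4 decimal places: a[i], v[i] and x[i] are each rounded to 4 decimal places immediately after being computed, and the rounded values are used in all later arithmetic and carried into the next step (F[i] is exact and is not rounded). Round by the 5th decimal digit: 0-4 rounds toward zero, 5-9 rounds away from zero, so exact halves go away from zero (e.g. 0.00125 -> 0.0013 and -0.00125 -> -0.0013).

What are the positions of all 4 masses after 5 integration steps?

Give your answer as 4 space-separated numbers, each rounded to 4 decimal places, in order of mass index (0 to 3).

Step 0: x=[6.0000 9.0000 14.0000 14.0000] v=[0.0000 0.0000 0.0000 0.0000]
Step 1: x=[5.9400 9.0400 13.9000 14.0800] v=[-0.6000 0.4000 -1.0000 0.8000]
Step 2: x=[5.8232 9.1152 13.7064 14.2364] v=[-1.1680 0.7520 -1.9360 1.5640]
Step 3: x=[5.6558 9.2164 13.4316 14.4622] v=[-1.6742 1.0118 -2.7482 2.2580]
Step 4: x=[5.4465 9.3307 13.0931 14.7474] v=[-2.0932 1.1427 -3.3851 2.8519]
Step 5: x=[5.2059 9.4425 12.7124 15.0795] v=[-2.4057 1.1183 -3.8067 3.3210]

Answer: 5.2059 9.4425 12.7124 15.0795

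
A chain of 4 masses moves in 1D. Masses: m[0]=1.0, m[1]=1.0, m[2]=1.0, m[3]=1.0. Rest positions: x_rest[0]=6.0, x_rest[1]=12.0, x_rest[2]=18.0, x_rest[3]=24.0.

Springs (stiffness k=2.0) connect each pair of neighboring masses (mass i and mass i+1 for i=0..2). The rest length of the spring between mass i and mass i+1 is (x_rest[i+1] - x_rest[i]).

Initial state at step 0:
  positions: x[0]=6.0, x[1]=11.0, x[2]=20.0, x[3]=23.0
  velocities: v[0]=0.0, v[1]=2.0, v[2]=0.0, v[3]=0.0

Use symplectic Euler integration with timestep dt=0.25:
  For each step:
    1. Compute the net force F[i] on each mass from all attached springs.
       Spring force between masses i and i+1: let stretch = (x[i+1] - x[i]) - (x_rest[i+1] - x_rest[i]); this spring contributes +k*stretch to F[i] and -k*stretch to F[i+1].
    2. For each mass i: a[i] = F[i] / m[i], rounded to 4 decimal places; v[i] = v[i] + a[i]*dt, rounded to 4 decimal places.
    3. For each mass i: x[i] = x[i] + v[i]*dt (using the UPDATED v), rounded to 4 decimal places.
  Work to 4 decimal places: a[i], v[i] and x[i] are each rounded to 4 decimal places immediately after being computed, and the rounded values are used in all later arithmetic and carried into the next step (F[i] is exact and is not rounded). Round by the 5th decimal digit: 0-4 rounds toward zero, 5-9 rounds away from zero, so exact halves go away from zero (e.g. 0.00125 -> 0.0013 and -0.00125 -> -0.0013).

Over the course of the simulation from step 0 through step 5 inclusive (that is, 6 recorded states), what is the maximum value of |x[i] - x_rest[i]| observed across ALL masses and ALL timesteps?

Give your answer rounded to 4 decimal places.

Step 0: x=[6.0000 11.0000 20.0000 23.0000] v=[0.0000 2.0000 0.0000 0.0000]
Step 1: x=[5.8750 12.0000 19.2500 23.3750] v=[-0.5000 4.0000 -3.0000 1.5000]
Step 2: x=[5.7656 13.1406 18.1094 23.9844] v=[-0.4375 4.5625 -4.5625 2.4375]
Step 3: x=[5.8281 13.9805 17.0821 24.6094] v=[0.2500 3.3594 -4.1094 2.5000]
Step 4: x=[6.1597 14.1890 16.6080 25.0435] v=[1.3262 0.8340 -1.8966 1.7364]
Step 5: x=[6.7449 13.6962 16.8859 25.1732] v=[2.3409 -1.9712 1.1117 0.5187]
Max displacement = 2.1890

Answer: 2.1890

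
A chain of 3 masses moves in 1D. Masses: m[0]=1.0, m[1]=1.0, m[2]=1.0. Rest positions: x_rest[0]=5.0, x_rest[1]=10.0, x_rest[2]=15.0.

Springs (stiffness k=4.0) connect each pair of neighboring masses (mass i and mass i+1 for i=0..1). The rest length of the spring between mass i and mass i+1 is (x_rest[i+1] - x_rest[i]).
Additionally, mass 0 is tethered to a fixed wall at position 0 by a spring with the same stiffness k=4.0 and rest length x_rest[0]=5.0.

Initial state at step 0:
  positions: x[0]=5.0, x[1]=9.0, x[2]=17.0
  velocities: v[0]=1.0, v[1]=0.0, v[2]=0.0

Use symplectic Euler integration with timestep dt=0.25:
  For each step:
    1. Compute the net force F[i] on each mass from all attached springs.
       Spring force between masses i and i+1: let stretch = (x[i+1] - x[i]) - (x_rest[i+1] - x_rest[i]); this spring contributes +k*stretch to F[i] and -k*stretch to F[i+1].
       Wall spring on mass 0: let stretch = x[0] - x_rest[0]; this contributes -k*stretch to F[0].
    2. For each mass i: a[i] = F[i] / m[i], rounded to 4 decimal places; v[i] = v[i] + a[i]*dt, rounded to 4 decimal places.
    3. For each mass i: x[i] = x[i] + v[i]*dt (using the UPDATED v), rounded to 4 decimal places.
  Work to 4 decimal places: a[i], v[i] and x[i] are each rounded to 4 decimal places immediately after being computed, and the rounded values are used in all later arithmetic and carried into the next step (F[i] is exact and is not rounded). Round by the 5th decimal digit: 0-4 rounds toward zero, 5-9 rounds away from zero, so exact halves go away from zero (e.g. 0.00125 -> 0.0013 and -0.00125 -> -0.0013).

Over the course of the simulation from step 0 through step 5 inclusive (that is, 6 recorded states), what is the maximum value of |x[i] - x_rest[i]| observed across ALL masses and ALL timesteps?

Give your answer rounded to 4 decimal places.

Answer: 2.0156

Derivation:
Step 0: x=[5.0000 9.0000 17.0000] v=[1.0000 0.0000 0.0000]
Step 1: x=[5.0000 10.0000 16.2500] v=[0.0000 4.0000 -3.0000]
Step 2: x=[5.0000 11.3125 15.1875] v=[0.0000 5.2500 -4.2500]
Step 3: x=[5.3281 12.0156 14.4063] v=[1.3125 2.8125 -3.1250]
Step 4: x=[5.9961 11.6445 14.2774] v=[2.6719 -1.4843 -0.5157]
Step 5: x=[6.5772 10.5196 14.7403] v=[2.3242 -4.4998 1.8514]
Max displacement = 2.0156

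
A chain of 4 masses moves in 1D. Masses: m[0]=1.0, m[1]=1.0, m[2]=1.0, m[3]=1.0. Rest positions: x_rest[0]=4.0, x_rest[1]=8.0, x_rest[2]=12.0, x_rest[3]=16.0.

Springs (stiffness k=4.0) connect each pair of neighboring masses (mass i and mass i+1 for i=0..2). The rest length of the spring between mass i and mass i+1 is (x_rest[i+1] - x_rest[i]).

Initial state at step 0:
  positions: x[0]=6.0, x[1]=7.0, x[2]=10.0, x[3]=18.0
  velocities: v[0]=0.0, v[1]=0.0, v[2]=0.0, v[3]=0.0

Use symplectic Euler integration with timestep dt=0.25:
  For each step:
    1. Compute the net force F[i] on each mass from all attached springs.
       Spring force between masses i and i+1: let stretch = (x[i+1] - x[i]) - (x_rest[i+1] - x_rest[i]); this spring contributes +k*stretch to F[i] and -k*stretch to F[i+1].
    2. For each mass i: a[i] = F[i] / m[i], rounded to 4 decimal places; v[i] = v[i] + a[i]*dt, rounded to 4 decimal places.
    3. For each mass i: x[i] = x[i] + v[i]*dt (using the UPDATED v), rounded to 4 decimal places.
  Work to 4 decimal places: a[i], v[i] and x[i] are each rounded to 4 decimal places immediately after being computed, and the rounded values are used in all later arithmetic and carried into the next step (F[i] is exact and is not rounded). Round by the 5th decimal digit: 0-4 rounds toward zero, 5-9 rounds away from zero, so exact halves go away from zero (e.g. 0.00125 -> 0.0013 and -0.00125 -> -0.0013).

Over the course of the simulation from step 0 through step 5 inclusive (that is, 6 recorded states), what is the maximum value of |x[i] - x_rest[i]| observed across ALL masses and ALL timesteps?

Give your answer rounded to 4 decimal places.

Answer: 2.3047

Derivation:
Step 0: x=[6.0000 7.0000 10.0000 18.0000] v=[0.0000 0.0000 0.0000 0.0000]
Step 1: x=[5.2500 7.5000 11.2500 17.0000] v=[-3.0000 2.0000 5.0000 -4.0000]
Step 2: x=[4.0625 8.3750 13.0000 15.5625] v=[-4.7500 3.5000 7.0000 -5.7500]
Step 3: x=[2.9531 9.3281 14.2344 14.4844] v=[-4.4375 3.8125 4.9375 -4.3125]
Step 4: x=[2.4375 9.9141 14.3047 14.3438] v=[-2.0625 2.3438 0.2812 -0.5625]
Step 5: x=[2.7910 9.7286 13.2871 15.1934] v=[1.4141 -0.7422 -4.0703 3.3984]
Max displacement = 2.3047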